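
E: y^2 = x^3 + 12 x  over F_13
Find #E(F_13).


For each x in F_13, count y with y^2 = x^3 + 12 x + 0 mod 13:
  x = 0: RHS = 0, y in [0]  -> 1 point(s)
  x = 1: RHS = 0, y in [0]  -> 1 point(s)
  x = 5: RHS = 3, y in [4, 9]  -> 2 point(s)
  x = 8: RHS = 10, y in [6, 7]  -> 2 point(s)
  x = 12: RHS = 0, y in [0]  -> 1 point(s)
Affine points: 7. Add the point at infinity: total = 8.

#E(F_13) = 8


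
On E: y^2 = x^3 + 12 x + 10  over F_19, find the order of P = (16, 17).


Compute successive multiples of P until we hit O:
  1P = (16, 17)
  2P = (12, 1)
  3P = (7, 0)
  4P = (12, 18)
  5P = (16, 2)
  6P = O

ord(P) = 6


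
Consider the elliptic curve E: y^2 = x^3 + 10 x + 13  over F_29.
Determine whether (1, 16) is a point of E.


Check whether y^2 = x^3 + 10 x + 13 (mod 29) for (x, y) = (1, 16).
LHS: y^2 = 16^2 mod 29 = 24
RHS: x^3 + 10 x + 13 = 1^3 + 10*1 + 13 mod 29 = 24
LHS = RHS

Yes, on the curve


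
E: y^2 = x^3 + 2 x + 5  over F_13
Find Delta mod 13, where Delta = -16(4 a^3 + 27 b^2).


4 a^3 + 27 b^2 = 4*2^3 + 27*5^2 = 32 + 675 = 707
Delta = -16 * (707) = -11312
Delta mod 13 = 11

Delta = 11 (mod 13)


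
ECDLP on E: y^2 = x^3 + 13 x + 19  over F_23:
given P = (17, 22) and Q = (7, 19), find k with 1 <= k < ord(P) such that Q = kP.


Enumerate multiples of P until we hit Q = (7, 19):
  1P = (17, 22)
  2P = (21, 13)
  3P = (3, 4)
  4P = (7, 4)
  5P = (5, 18)
  6P = (19, 8)
  7P = (13, 19)
  8P = (18, 6)
  9P = (14, 22)
  10P = (15, 1)
  11P = (15, 22)
  12P = (14, 1)
  13P = (18, 17)
  14P = (13, 4)
  15P = (19, 15)
  16P = (5, 5)
  17P = (7, 19)
Match found at i = 17.

k = 17


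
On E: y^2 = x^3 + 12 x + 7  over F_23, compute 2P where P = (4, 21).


k = 2 = 10_2 (binary, LSB first: 01)
Double-and-add from P = (4, 21):
  bit 0 = 0: acc unchanged = O
  bit 1 = 1: acc = O + (10, 0) = (10, 0)

2P = (10, 0)


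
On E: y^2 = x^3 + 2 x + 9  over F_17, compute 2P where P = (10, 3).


Doubling: s = (3 x1^2 + a) / (2 y1)
s = (3*10^2 + 2) / (2*3) mod 17 = 5
x3 = s^2 - 2 x1 mod 17 = 5^2 - 2*10 = 5
y3 = s (x1 - x3) - y1 mod 17 = 5 * (10 - 5) - 3 = 5

2P = (5, 5)


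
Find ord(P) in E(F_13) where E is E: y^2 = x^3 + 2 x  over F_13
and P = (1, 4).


Compute successive multiples of P until we hit O:
  1P = (1, 4)
  2P = (12, 7)
  3P = (12, 6)
  4P = (1, 9)
  5P = O

ord(P) = 5


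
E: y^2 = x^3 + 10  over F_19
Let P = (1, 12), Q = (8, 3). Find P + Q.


P != Q, so use the chord formula.
s = (y2 - y1) / (x2 - x1) = (10) / (7) mod 19 = 15
x3 = s^2 - x1 - x2 mod 19 = 15^2 - 1 - 8 = 7
y3 = s (x1 - x3) - y1 mod 19 = 15 * (1 - 7) - 12 = 12

P + Q = (7, 12)


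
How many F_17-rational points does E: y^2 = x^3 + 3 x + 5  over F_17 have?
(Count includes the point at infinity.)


For each x in F_17, count y with y^2 = x^3 + 3 x + 5 mod 17:
  x = 1: RHS = 9, y in [3, 14]  -> 2 point(s)
  x = 2: RHS = 2, y in [6, 11]  -> 2 point(s)
  x = 4: RHS = 13, y in [8, 9]  -> 2 point(s)
  x = 5: RHS = 9, y in [3, 14]  -> 2 point(s)
  x = 6: RHS = 1, y in [1, 16]  -> 2 point(s)
  x = 9: RHS = 13, y in [8, 9]  -> 2 point(s)
  x = 10: RHS = 15, y in [7, 10]  -> 2 point(s)
  x = 11: RHS = 9, y in [3, 14]  -> 2 point(s)
  x = 12: RHS = 1, y in [1, 16]  -> 2 point(s)
  x = 15: RHS = 8, y in [5, 12]  -> 2 point(s)
  x = 16: RHS = 1, y in [1, 16]  -> 2 point(s)
Affine points: 22. Add the point at infinity: total = 23.

#E(F_17) = 23


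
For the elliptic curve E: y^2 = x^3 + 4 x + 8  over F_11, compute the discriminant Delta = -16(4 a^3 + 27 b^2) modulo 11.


4 a^3 + 27 b^2 = 4*4^3 + 27*8^2 = 256 + 1728 = 1984
Delta = -16 * (1984) = -31744
Delta mod 11 = 2

Delta = 2 (mod 11)


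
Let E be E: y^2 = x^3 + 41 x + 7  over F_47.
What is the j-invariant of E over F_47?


Delta = -16(4 a^3 + 27 b^2) mod 47 = 35
-1728 * (4 a)^3 = -1728 * (4*41)^3 mod 47 = 28
j = 28 * 35^(-1) mod 47 = 29

j = 29 (mod 47)


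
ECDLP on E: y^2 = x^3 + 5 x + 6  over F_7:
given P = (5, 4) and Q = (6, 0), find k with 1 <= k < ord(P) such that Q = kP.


Enumerate multiples of P until we hit Q = (6, 0):
  1P = (5, 4)
  2P = (6, 0)
Match found at i = 2.

k = 2


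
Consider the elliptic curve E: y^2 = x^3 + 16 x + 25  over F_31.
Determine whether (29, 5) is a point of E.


Check whether y^2 = x^3 + 16 x + 25 (mod 31) for (x, y) = (29, 5).
LHS: y^2 = 5^2 mod 31 = 25
RHS: x^3 + 16 x + 25 = 29^3 + 16*29 + 25 mod 31 = 16
LHS != RHS

No, not on the curve


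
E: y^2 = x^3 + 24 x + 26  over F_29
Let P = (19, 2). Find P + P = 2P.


Doubling: s = (3 x1^2 + a) / (2 y1)
s = (3*19^2 + 24) / (2*2) mod 29 = 23
x3 = s^2 - 2 x1 mod 29 = 23^2 - 2*19 = 27
y3 = s (x1 - x3) - y1 mod 29 = 23 * (19 - 27) - 2 = 17

2P = (27, 17)


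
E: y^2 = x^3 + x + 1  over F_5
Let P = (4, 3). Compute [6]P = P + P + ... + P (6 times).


k = 6 = 110_2 (binary, LSB first: 011)
Double-and-add from P = (4, 3):
  bit 0 = 0: acc unchanged = O
  bit 1 = 1: acc = O + (3, 1) = (3, 1)
  bit 2 = 1: acc = (3, 1) + (0, 1) = (2, 4)

6P = (2, 4)


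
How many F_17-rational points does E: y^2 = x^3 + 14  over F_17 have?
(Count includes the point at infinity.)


For each x in F_17, count y with y^2 = x^3 + 0 x + 14 mod 17:
  x = 1: RHS = 15, y in [7, 10]  -> 2 point(s)
  x = 6: RHS = 9, y in [3, 14]  -> 2 point(s)
  x = 7: RHS = 0, y in [0]  -> 1 point(s)
  x = 8: RHS = 16, y in [4, 13]  -> 2 point(s)
  x = 11: RHS = 2, y in [6, 11]  -> 2 point(s)
  x = 12: RHS = 8, y in [5, 12]  -> 2 point(s)
  x = 13: RHS = 1, y in [1, 16]  -> 2 point(s)
  x = 14: RHS = 4, y in [2, 15]  -> 2 point(s)
  x = 16: RHS = 13, y in [8, 9]  -> 2 point(s)
Affine points: 17. Add the point at infinity: total = 18.

#E(F_17) = 18


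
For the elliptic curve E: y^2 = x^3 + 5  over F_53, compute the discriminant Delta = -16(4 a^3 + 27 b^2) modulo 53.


4 a^3 + 27 b^2 = 4*0^3 + 27*5^2 = 0 + 675 = 675
Delta = -16 * (675) = -10800
Delta mod 53 = 12

Delta = 12 (mod 53)


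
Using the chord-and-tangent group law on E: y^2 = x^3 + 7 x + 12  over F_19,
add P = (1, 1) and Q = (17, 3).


P != Q, so use the chord formula.
s = (y2 - y1) / (x2 - x1) = (2) / (16) mod 19 = 12
x3 = s^2 - x1 - x2 mod 19 = 12^2 - 1 - 17 = 12
y3 = s (x1 - x3) - y1 mod 19 = 12 * (1 - 12) - 1 = 0

P + Q = (12, 0)


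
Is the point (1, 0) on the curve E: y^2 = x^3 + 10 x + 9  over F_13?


Check whether y^2 = x^3 + 10 x + 9 (mod 13) for (x, y) = (1, 0).
LHS: y^2 = 0^2 mod 13 = 0
RHS: x^3 + 10 x + 9 = 1^3 + 10*1 + 9 mod 13 = 7
LHS != RHS

No, not on the curve


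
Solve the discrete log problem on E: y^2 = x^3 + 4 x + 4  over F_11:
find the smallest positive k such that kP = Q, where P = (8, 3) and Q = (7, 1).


Enumerate multiples of P until we hit Q = (7, 1):
  1P = (8, 3)
  2P = (0, 9)
  3P = (7, 10)
  4P = (1, 3)
  5P = (2, 8)
  6P = (2, 3)
  7P = (1, 8)
  8P = (7, 1)
Match found at i = 8.

k = 8


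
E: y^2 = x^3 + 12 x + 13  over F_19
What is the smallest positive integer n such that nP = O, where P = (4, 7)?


Compute successive multiples of P until we hit O:
  1P = (4, 7)
  2P = (3, 0)
  3P = (4, 12)
  4P = O

ord(P) = 4


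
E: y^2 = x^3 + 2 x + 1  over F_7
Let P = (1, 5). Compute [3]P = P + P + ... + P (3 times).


k = 3 = 11_2 (binary, LSB first: 11)
Double-and-add from P = (1, 5):
  bit 0 = 1: acc = O + (1, 5) = (1, 5)
  bit 1 = 1: acc = (1, 5) + (0, 6) = (0, 1)

3P = (0, 1)


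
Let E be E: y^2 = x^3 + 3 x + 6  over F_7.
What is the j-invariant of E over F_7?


Delta = -16(4 a^3 + 27 b^2) mod 7 = 3
-1728 * (4 a)^3 = -1728 * (4*3)^3 mod 7 = 6
j = 6 * 3^(-1) mod 7 = 2

j = 2 (mod 7)


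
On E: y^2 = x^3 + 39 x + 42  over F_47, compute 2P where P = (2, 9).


Doubling: s = (3 x1^2 + a) / (2 y1)
s = (3*2^2 + 39) / (2*9) mod 47 = 42
x3 = s^2 - 2 x1 mod 47 = 42^2 - 2*2 = 21
y3 = s (x1 - x3) - y1 mod 47 = 42 * (2 - 21) - 9 = 39

2P = (21, 39)


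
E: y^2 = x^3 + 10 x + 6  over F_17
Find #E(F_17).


For each x in F_17, count y with y^2 = x^3 + 10 x + 6 mod 17:
  x = 1: RHS = 0, y in [0]  -> 1 point(s)
  x = 2: RHS = 0, y in [0]  -> 1 point(s)
  x = 4: RHS = 8, y in [5, 12]  -> 2 point(s)
  x = 9: RHS = 9, y in [3, 14]  -> 2 point(s)
  x = 10: RHS = 1, y in [1, 16]  -> 2 point(s)
  x = 11: RHS = 2, y in [6, 11]  -> 2 point(s)
  x = 12: RHS = 1, y in [1, 16]  -> 2 point(s)
  x = 13: RHS = 4, y in [2, 15]  -> 2 point(s)
  x = 14: RHS = 0, y in [0]  -> 1 point(s)
Affine points: 15. Add the point at infinity: total = 16.

#E(F_17) = 16


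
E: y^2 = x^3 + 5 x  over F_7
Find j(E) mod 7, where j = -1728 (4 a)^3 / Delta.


Delta = -16(4 a^3 + 27 b^2) mod 7 = 1
-1728 * (4 a)^3 = -1728 * (4*5)^3 mod 7 = 6
j = 6 * 1^(-1) mod 7 = 6

j = 6 (mod 7)


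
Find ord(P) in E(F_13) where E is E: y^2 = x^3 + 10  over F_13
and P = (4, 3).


Compute successive multiples of P until we hit O:
  1P = (4, 3)
  2P = (4, 10)
  3P = O

ord(P) = 3


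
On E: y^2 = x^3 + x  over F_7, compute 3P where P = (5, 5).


k = 3 = 11_2 (binary, LSB first: 11)
Double-and-add from P = (5, 5):
  bit 0 = 1: acc = O + (5, 5) = (5, 5)
  bit 1 = 1: acc = (5, 5) + (1, 3) = (3, 3)

3P = (3, 3)


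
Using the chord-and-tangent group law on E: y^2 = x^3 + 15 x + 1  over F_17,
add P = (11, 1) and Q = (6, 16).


P != Q, so use the chord formula.
s = (y2 - y1) / (x2 - x1) = (15) / (12) mod 17 = 14
x3 = s^2 - x1 - x2 mod 17 = 14^2 - 11 - 6 = 9
y3 = s (x1 - x3) - y1 mod 17 = 14 * (11 - 9) - 1 = 10

P + Q = (9, 10)


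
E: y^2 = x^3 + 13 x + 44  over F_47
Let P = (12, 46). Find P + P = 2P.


Doubling: s = (3 x1^2 + a) / (2 y1)
s = (3*12^2 + 13) / (2*46) mod 47 = 36
x3 = s^2 - 2 x1 mod 47 = 36^2 - 2*12 = 3
y3 = s (x1 - x3) - y1 mod 47 = 36 * (12 - 3) - 46 = 43

2P = (3, 43)


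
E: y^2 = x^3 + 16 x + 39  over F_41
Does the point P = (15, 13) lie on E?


Check whether y^2 = x^3 + 16 x + 39 (mod 41) for (x, y) = (15, 13).
LHS: y^2 = 13^2 mod 41 = 5
RHS: x^3 + 16 x + 39 = 15^3 + 16*15 + 39 mod 41 = 5
LHS = RHS

Yes, on the curve


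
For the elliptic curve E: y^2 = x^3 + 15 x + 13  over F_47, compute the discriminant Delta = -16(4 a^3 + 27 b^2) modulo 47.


4 a^3 + 27 b^2 = 4*15^3 + 27*13^2 = 13500 + 4563 = 18063
Delta = -16 * (18063) = -289008
Delta mod 47 = 42

Delta = 42 (mod 47)


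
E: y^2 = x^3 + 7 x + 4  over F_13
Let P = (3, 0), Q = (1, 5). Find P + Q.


P != Q, so use the chord formula.
s = (y2 - y1) / (x2 - x1) = (5) / (11) mod 13 = 4
x3 = s^2 - x1 - x2 mod 13 = 4^2 - 3 - 1 = 12
y3 = s (x1 - x3) - y1 mod 13 = 4 * (3 - 12) - 0 = 3

P + Q = (12, 3)


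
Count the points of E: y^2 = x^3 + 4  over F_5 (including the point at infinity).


For each x in F_5, count y with y^2 = x^3 + 0 x + 4 mod 5:
  x = 0: RHS = 4, y in [2, 3]  -> 2 point(s)
  x = 1: RHS = 0, y in [0]  -> 1 point(s)
  x = 3: RHS = 1, y in [1, 4]  -> 2 point(s)
Affine points: 5. Add the point at infinity: total = 6.

#E(F_5) = 6


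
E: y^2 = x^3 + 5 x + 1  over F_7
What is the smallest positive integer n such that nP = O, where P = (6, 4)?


Compute successive multiples of P until we hit O:
  1P = (6, 4)
  2P = (3, 6)
  3P = (0, 6)
  4P = (5, 5)
  5P = (4, 1)
  6P = (1, 0)
  7P = (4, 6)
  8P = (5, 2)
  ... (continuing to 12P)
  12P = O

ord(P) = 12


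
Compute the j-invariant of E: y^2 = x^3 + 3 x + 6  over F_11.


Delta = -16(4 a^3 + 27 b^2) mod 11 = 1
-1728 * (4 a)^3 = -1728 * (4*3)^3 mod 11 = 10
j = 10 * 1^(-1) mod 11 = 10

j = 10 (mod 11)


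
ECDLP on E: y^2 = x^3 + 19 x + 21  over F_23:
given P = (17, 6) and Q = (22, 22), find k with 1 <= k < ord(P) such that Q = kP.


Enumerate multiples of P until we hit Q = (22, 22):
  1P = (17, 6)
  2P = (13, 21)
  3P = (20, 11)
  4P = (22, 1)
  5P = (8, 8)
  6P = (6, 12)
  7P = (6, 11)
  8P = (8, 15)
  9P = (22, 22)
Match found at i = 9.

k = 9


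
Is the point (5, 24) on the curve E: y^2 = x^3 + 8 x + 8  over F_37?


Check whether y^2 = x^3 + 8 x + 8 (mod 37) for (x, y) = (5, 24).
LHS: y^2 = 24^2 mod 37 = 21
RHS: x^3 + 8 x + 8 = 5^3 + 8*5 + 8 mod 37 = 25
LHS != RHS

No, not on the curve


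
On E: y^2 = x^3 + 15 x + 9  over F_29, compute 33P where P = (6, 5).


k = 33 = 100001_2 (binary, LSB first: 100001)
Double-and-add from P = (6, 5):
  bit 0 = 1: acc = O + (6, 5) = (6, 5)
  bit 1 = 0: acc unchanged = (6, 5)
  bit 2 = 0: acc unchanged = (6, 5)
  bit 3 = 0: acc unchanged = (6, 5)
  bit 4 = 0: acc unchanged = (6, 5)
  bit 5 = 1: acc = (6, 5) + (23, 14) = (6, 24)

33P = (6, 24)


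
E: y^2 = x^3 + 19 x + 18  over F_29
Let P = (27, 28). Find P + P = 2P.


Doubling: s = (3 x1^2 + a) / (2 y1)
s = (3*27^2 + 19) / (2*28) mod 29 = 28
x3 = s^2 - 2 x1 mod 29 = 28^2 - 2*27 = 5
y3 = s (x1 - x3) - y1 mod 29 = 28 * (27 - 5) - 28 = 8

2P = (5, 8)


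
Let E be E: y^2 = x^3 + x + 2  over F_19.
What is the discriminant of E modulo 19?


4 a^3 + 27 b^2 = 4*1^3 + 27*2^2 = 4 + 108 = 112
Delta = -16 * (112) = -1792
Delta mod 19 = 13

Delta = 13 (mod 19)


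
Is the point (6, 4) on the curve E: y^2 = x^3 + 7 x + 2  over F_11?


Check whether y^2 = x^3 + 7 x + 2 (mod 11) for (x, y) = (6, 4).
LHS: y^2 = 4^2 mod 11 = 5
RHS: x^3 + 7 x + 2 = 6^3 + 7*6 + 2 mod 11 = 7
LHS != RHS

No, not on the curve


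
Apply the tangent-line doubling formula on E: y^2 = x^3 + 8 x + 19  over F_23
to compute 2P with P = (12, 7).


Doubling: s = (3 x1^2 + a) / (2 y1)
s = (3*12^2 + 8) / (2*7) mod 23 = 15
x3 = s^2 - 2 x1 mod 23 = 15^2 - 2*12 = 17
y3 = s (x1 - x3) - y1 mod 23 = 15 * (12 - 17) - 7 = 10

2P = (17, 10)


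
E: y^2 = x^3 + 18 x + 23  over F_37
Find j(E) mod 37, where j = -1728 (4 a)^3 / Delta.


Delta = -16(4 a^3 + 27 b^2) mod 37 = 29
-1728 * (4 a)^3 = -1728 * (4*18)^3 mod 37 = 23
j = 23 * 29^(-1) mod 37 = 11

j = 11 (mod 37)


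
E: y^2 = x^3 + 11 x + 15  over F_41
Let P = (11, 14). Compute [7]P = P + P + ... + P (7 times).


k = 7 = 111_2 (binary, LSB first: 111)
Double-and-add from P = (11, 14):
  bit 0 = 1: acc = O + (11, 14) = (11, 14)
  bit 1 = 1: acc = (11, 14) + (24, 32) = (38, 18)
  bit 2 = 1: acc = (38, 18) + (13, 10) = (21, 35)

7P = (21, 35)


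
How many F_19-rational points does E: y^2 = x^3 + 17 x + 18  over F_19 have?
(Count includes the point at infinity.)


For each x in F_19, count y with y^2 = x^3 + 17 x + 18 mod 19:
  x = 1: RHS = 17, y in [6, 13]  -> 2 point(s)
  x = 3: RHS = 1, y in [1, 18]  -> 2 point(s)
  x = 4: RHS = 17, y in [6, 13]  -> 2 point(s)
  x = 5: RHS = 0, y in [0]  -> 1 point(s)
  x = 7: RHS = 5, y in [9, 10]  -> 2 point(s)
  x = 8: RHS = 1, y in [1, 18]  -> 2 point(s)
  x = 9: RHS = 7, y in [8, 11]  -> 2 point(s)
  x = 11: RHS = 16, y in [4, 15]  -> 2 point(s)
  x = 13: RHS = 4, y in [2, 17]  -> 2 point(s)
  x = 14: RHS = 17, y in [6, 13]  -> 2 point(s)
  x = 15: RHS = 0, y in [0]  -> 1 point(s)
  x = 16: RHS = 16, y in [4, 15]  -> 2 point(s)
  x = 18: RHS = 0, y in [0]  -> 1 point(s)
Affine points: 23. Add the point at infinity: total = 24.

#E(F_19) = 24


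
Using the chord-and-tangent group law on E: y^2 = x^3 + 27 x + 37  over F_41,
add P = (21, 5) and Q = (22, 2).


P != Q, so use the chord formula.
s = (y2 - y1) / (x2 - x1) = (38) / (1) mod 41 = 38
x3 = s^2 - x1 - x2 mod 41 = 38^2 - 21 - 22 = 7
y3 = s (x1 - x3) - y1 mod 41 = 38 * (21 - 7) - 5 = 35

P + Q = (7, 35)


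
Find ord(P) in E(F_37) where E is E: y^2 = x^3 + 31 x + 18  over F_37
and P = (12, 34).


Compute successive multiples of P until we hit O:
  1P = (12, 34)
  2P = (22, 10)
  3P = (28, 34)
  4P = (34, 3)
  5P = (3, 29)
  6P = (15, 26)
  7P = (13, 18)
  8P = (9, 29)
  ... (continuing to 35P)
  35P = O

ord(P) = 35


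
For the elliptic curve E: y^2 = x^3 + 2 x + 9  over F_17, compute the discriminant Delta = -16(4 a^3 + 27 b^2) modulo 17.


4 a^3 + 27 b^2 = 4*2^3 + 27*9^2 = 32 + 2187 = 2219
Delta = -16 * (2219) = -35504
Delta mod 17 = 9

Delta = 9 (mod 17)


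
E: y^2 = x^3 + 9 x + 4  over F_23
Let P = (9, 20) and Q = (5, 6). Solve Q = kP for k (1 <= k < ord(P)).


Enumerate multiples of P until we hit Q = (5, 6):
  1P = (9, 20)
  2P = (21, 1)
  3P = (11, 10)
  4P = (5, 6)
Match found at i = 4.

k = 4


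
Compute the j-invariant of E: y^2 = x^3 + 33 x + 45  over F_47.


Delta = -16(4 a^3 + 27 b^2) mod 47 = 35
-1728 * (4 a)^3 = -1728 * (4*33)^3 mod 47 = 18
j = 18 * 35^(-1) mod 47 = 22

j = 22 (mod 47)


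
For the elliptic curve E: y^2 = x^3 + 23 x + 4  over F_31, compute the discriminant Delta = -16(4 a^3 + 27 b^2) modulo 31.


4 a^3 + 27 b^2 = 4*23^3 + 27*4^2 = 48668 + 432 = 49100
Delta = -16 * (49100) = -785600
Delta mod 31 = 2

Delta = 2 (mod 31)


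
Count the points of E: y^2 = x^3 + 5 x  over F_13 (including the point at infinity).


For each x in F_13, count y with y^2 = x^3 + 5 x + 0 mod 13:
  x = 0: RHS = 0, y in [0]  -> 1 point(s)
  x = 3: RHS = 3, y in [4, 9]  -> 2 point(s)
  x = 6: RHS = 12, y in [5, 8]  -> 2 point(s)
  x = 7: RHS = 1, y in [1, 12]  -> 2 point(s)
  x = 10: RHS = 10, y in [6, 7]  -> 2 point(s)
Affine points: 9. Add the point at infinity: total = 10.

#E(F_13) = 10


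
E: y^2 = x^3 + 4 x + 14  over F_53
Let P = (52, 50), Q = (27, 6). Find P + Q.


P != Q, so use the chord formula.
s = (y2 - y1) / (x2 - x1) = (9) / (28) mod 53 = 6
x3 = s^2 - x1 - x2 mod 53 = 6^2 - 52 - 27 = 10
y3 = s (x1 - x3) - y1 mod 53 = 6 * (52 - 10) - 50 = 43

P + Q = (10, 43)


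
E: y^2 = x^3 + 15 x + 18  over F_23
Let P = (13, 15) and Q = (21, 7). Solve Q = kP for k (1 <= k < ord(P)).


Enumerate multiples of P until we hit Q = (21, 7):
  1P = (13, 15)
  2P = (21, 16)
  3P = (21, 7)
Match found at i = 3.

k = 3


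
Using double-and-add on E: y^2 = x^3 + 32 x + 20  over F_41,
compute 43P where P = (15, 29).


k = 43 = 101011_2 (binary, LSB first: 110101)
Double-and-add from P = (15, 29):
  bit 0 = 1: acc = O + (15, 29) = (15, 29)
  bit 1 = 1: acc = (15, 29) + (20, 38) = (24, 4)
  bit 2 = 0: acc unchanged = (24, 4)
  bit 3 = 1: acc = (24, 4) + (8, 3) = (5, 10)
  bit 4 = 0: acc unchanged = (5, 10)
  bit 5 = 1: acc = (5, 10) + (28, 20) = (24, 37)

43P = (24, 37)


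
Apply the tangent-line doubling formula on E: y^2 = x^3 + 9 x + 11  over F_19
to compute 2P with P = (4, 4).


Doubling: s = (3 x1^2 + a) / (2 y1)
s = (3*4^2 + 9) / (2*4) mod 19 = 0
x3 = s^2 - 2 x1 mod 19 = 0^2 - 2*4 = 11
y3 = s (x1 - x3) - y1 mod 19 = 0 * (4 - 11) - 4 = 15

2P = (11, 15)


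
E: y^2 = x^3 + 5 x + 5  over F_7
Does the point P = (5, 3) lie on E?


Check whether y^2 = x^3 + 5 x + 5 (mod 7) for (x, y) = (5, 3).
LHS: y^2 = 3^2 mod 7 = 2
RHS: x^3 + 5 x + 5 = 5^3 + 5*5 + 5 mod 7 = 1
LHS != RHS

No, not on the curve


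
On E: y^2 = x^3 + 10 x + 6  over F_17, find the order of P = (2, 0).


Compute successive multiples of P until we hit O:
  1P = (2, 0)
  2P = O

ord(P) = 2


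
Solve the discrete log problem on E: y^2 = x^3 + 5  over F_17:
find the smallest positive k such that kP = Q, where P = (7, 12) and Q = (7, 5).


Enumerate multiples of P until we hit Q = (7, 5):
  1P = (7, 12)
  2P = (2, 8)
  3P = (10, 6)
  4P = (4, 16)
  5P = (4, 1)
  6P = (10, 11)
  7P = (2, 9)
  8P = (7, 5)
Match found at i = 8.

k = 8


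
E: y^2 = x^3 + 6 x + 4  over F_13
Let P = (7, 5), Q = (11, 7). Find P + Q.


P != Q, so use the chord formula.
s = (y2 - y1) / (x2 - x1) = (2) / (4) mod 13 = 7
x3 = s^2 - x1 - x2 mod 13 = 7^2 - 7 - 11 = 5
y3 = s (x1 - x3) - y1 mod 13 = 7 * (7 - 5) - 5 = 9

P + Q = (5, 9)


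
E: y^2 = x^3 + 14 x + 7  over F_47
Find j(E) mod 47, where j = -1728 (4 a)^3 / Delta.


Delta = -16(4 a^3 + 27 b^2) mod 47 = 5
-1728 * (4 a)^3 = -1728 * (4*14)^3 mod 47 = 29
j = 29 * 5^(-1) mod 47 = 34

j = 34 (mod 47)


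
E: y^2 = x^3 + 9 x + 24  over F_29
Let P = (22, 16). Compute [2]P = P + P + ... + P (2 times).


k = 2 = 10_2 (binary, LSB first: 01)
Double-and-add from P = (22, 16):
  bit 0 = 0: acc unchanged = O
  bit 1 = 1: acc = O + (21, 7) = (21, 7)

2P = (21, 7)


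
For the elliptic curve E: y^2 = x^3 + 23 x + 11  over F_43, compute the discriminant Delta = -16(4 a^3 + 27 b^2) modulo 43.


4 a^3 + 27 b^2 = 4*23^3 + 27*11^2 = 48668 + 3267 = 51935
Delta = -16 * (51935) = -830960
Delta mod 43 = 15

Delta = 15 (mod 43)


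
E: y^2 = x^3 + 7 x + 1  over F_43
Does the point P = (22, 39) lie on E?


Check whether y^2 = x^3 + 7 x + 1 (mod 43) for (x, y) = (22, 39).
LHS: y^2 = 39^2 mod 43 = 16
RHS: x^3 + 7 x + 1 = 22^3 + 7*22 + 1 mod 43 = 10
LHS != RHS

No, not on the curve


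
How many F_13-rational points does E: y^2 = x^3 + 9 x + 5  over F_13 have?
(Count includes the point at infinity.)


For each x in F_13, count y with y^2 = x^3 + 9 x + 5 mod 13:
  x = 4: RHS = 1, y in [1, 12]  -> 2 point(s)
  x = 8: RHS = 4, y in [2, 11]  -> 2 point(s)
  x = 9: RHS = 9, y in [3, 10]  -> 2 point(s)
  x = 10: RHS = 3, y in [4, 9]  -> 2 point(s)
Affine points: 8. Add the point at infinity: total = 9.

#E(F_13) = 9


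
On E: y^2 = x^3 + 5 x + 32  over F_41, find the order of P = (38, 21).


Compute successive multiples of P until we hit O:
  1P = (38, 21)
  2P = (5, 10)
  3P = (30, 9)
  4P = (6, 27)
  5P = (2, 3)
  6P = (32, 23)
  7P = (3, 22)
  8P = (8, 25)
  ... (continuing to 21P)
  21P = O

ord(P) = 21


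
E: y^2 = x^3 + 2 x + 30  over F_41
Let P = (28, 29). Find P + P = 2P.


Doubling: s = (3 x1^2 + a) / (2 y1)
s = (3*28^2 + 2) / (2*29) mod 41 = 1
x3 = s^2 - 2 x1 mod 41 = 1^2 - 2*28 = 27
y3 = s (x1 - x3) - y1 mod 41 = 1 * (28 - 27) - 29 = 13

2P = (27, 13)


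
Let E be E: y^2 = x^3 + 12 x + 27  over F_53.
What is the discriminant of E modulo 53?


4 a^3 + 27 b^2 = 4*12^3 + 27*27^2 = 6912 + 19683 = 26595
Delta = -16 * (26595) = -425520
Delta mod 53 = 17

Delta = 17 (mod 53)


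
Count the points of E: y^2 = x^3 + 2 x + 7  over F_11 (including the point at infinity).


For each x in F_11, count y with y^2 = x^3 + 2 x + 7 mod 11:
  x = 6: RHS = 4, y in [2, 9]  -> 2 point(s)
  x = 7: RHS = 1, y in [1, 10]  -> 2 point(s)
  x = 10: RHS = 4, y in [2, 9]  -> 2 point(s)
Affine points: 6. Add the point at infinity: total = 7.

#E(F_11) = 7


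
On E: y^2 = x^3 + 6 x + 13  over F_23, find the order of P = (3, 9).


Compute successive multiples of P until we hit O:
  1P = (3, 9)
  2P = (21, 4)
  3P = (0, 17)
  4P = (22, 11)
  5P = (4, 3)
  6P = (6, 9)
  7P = (14, 14)
  8P = (14, 9)
  ... (continuing to 15P)
  15P = O

ord(P) = 15


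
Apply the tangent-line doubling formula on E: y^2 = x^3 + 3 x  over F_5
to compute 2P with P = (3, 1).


Doubling: s = (3 x1^2 + a) / (2 y1)
s = (3*3^2 + 3) / (2*1) mod 5 = 0
x3 = s^2 - 2 x1 mod 5 = 0^2 - 2*3 = 4
y3 = s (x1 - x3) - y1 mod 5 = 0 * (3 - 4) - 1 = 4

2P = (4, 4)


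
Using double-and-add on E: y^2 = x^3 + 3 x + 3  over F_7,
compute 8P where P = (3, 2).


k = 8 = 1000_2 (binary, LSB first: 0001)
Double-and-add from P = (3, 2):
  bit 0 = 0: acc unchanged = O
  bit 1 = 0: acc unchanged = O
  bit 2 = 0: acc unchanged = O
  bit 3 = 1: acc = O + (3, 5) = (3, 5)

8P = (3, 5)


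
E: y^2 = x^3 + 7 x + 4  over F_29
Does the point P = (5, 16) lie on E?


Check whether y^2 = x^3 + 7 x + 4 (mod 29) for (x, y) = (5, 16).
LHS: y^2 = 16^2 mod 29 = 24
RHS: x^3 + 7 x + 4 = 5^3 + 7*5 + 4 mod 29 = 19
LHS != RHS

No, not on the curve


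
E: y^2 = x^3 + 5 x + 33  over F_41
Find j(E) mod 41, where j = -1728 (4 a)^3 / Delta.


Delta = -16(4 a^3 + 27 b^2) mod 41 = 22
-1728 * (4 a)^3 = -1728 * (4*5)^3 mod 41 = 11
j = 11 * 22^(-1) mod 41 = 21

j = 21 (mod 41)


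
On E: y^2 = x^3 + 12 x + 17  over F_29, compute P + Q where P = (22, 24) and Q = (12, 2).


P != Q, so use the chord formula.
s = (y2 - y1) / (x2 - x1) = (7) / (19) mod 29 = 8
x3 = s^2 - x1 - x2 mod 29 = 8^2 - 22 - 12 = 1
y3 = s (x1 - x3) - y1 mod 29 = 8 * (22 - 1) - 24 = 28

P + Q = (1, 28)


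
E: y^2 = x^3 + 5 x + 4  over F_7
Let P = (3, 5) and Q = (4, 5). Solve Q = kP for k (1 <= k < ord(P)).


Enumerate multiples of P until we hit Q = (4, 5):
  1P = (3, 5)
  2P = (2, 1)
  3P = (4, 5)
Match found at i = 3.

k = 3


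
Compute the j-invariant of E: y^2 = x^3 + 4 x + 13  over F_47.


Delta = -16(4 a^3 + 27 b^2) mod 47 = 23
-1728 * (4 a)^3 = -1728 * (4*4)^3 mod 47 = 30
j = 30 * 23^(-1) mod 47 = 34

j = 34 (mod 47)


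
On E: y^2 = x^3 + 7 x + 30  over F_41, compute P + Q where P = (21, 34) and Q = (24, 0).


P != Q, so use the chord formula.
s = (y2 - y1) / (x2 - x1) = (7) / (3) mod 41 = 16
x3 = s^2 - x1 - x2 mod 41 = 16^2 - 21 - 24 = 6
y3 = s (x1 - x3) - y1 mod 41 = 16 * (21 - 6) - 34 = 1

P + Q = (6, 1)


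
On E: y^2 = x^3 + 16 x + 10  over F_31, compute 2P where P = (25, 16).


k = 2 = 10_2 (binary, LSB first: 01)
Double-and-add from P = (25, 16):
  bit 0 = 0: acc unchanged = O
  bit 1 = 1: acc = O + (12, 15) = (12, 15)

2P = (12, 15)


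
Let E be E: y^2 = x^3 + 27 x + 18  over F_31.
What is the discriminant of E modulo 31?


4 a^3 + 27 b^2 = 4*27^3 + 27*18^2 = 78732 + 8748 = 87480
Delta = -16 * (87480) = -1399680
Delta mod 31 = 1

Delta = 1 (mod 31)


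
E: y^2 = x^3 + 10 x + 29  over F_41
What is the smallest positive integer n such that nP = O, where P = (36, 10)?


Compute successive multiples of P until we hit O:
  1P = (36, 10)
  2P = (5, 9)
  3P = (16, 29)
  4P = (39, 40)
  5P = (25, 18)
  6P = (30, 8)
  7P = (7, 27)
  8P = (2, 4)
  ... (continuing to 39P)
  39P = O

ord(P) = 39


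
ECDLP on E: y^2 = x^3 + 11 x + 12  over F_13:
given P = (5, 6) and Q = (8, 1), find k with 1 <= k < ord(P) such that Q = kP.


Enumerate multiples of P until we hit Q = (8, 1):
  1P = (5, 6)
  2P = (2, 9)
  3P = (7, 9)
  4P = (0, 8)
  5P = (4, 4)
  6P = (8, 1)
Match found at i = 6.

k = 6


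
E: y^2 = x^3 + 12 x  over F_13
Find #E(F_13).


For each x in F_13, count y with y^2 = x^3 + 12 x + 0 mod 13:
  x = 0: RHS = 0, y in [0]  -> 1 point(s)
  x = 1: RHS = 0, y in [0]  -> 1 point(s)
  x = 5: RHS = 3, y in [4, 9]  -> 2 point(s)
  x = 8: RHS = 10, y in [6, 7]  -> 2 point(s)
  x = 12: RHS = 0, y in [0]  -> 1 point(s)
Affine points: 7. Add the point at infinity: total = 8.

#E(F_13) = 8


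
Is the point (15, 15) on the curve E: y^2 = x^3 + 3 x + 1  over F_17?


Check whether y^2 = x^3 + 3 x + 1 (mod 17) for (x, y) = (15, 15).
LHS: y^2 = 15^2 mod 17 = 4
RHS: x^3 + 3 x + 1 = 15^3 + 3*15 + 1 mod 17 = 4
LHS = RHS

Yes, on the curve


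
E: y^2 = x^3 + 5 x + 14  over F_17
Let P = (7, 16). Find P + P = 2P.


Doubling: s = (3 x1^2 + a) / (2 y1)
s = (3*7^2 + 5) / (2*16) mod 17 = 9
x3 = s^2 - 2 x1 mod 17 = 9^2 - 2*7 = 16
y3 = s (x1 - x3) - y1 mod 17 = 9 * (7 - 16) - 16 = 5

2P = (16, 5)


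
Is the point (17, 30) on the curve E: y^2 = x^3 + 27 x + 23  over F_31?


Check whether y^2 = x^3 + 27 x + 23 (mod 31) for (x, y) = (17, 30).
LHS: y^2 = 30^2 mod 31 = 1
RHS: x^3 + 27 x + 23 = 17^3 + 27*17 + 23 mod 31 = 1
LHS = RHS

Yes, on the curve


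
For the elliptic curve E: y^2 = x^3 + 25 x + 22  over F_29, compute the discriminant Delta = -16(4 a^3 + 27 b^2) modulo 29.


4 a^3 + 27 b^2 = 4*25^3 + 27*22^2 = 62500 + 13068 = 75568
Delta = -16 * (75568) = -1209088
Delta mod 29 = 9

Delta = 9 (mod 29)


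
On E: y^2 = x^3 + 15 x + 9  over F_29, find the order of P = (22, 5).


Compute successive multiples of P until we hit O:
  1P = (22, 5)
  2P = (5, 21)
  3P = (7, 15)
  4P = (23, 15)
  5P = (26, 13)
  6P = (14, 11)
  7P = (28, 14)
  8P = (3, 9)
  ... (continuing to 17P)
  17P = O

ord(P) = 17


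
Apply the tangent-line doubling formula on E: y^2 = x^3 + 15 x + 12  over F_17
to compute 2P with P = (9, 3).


Doubling: s = (3 x1^2 + a) / (2 y1)
s = (3*9^2 + 15) / (2*3) mod 17 = 9
x3 = s^2 - 2 x1 mod 17 = 9^2 - 2*9 = 12
y3 = s (x1 - x3) - y1 mod 17 = 9 * (9 - 12) - 3 = 4

2P = (12, 4)


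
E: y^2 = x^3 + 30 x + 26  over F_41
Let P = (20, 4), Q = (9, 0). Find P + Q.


P != Q, so use the chord formula.
s = (y2 - y1) / (x2 - x1) = (37) / (30) mod 41 = 19
x3 = s^2 - x1 - x2 mod 41 = 19^2 - 20 - 9 = 4
y3 = s (x1 - x3) - y1 mod 41 = 19 * (20 - 4) - 4 = 13

P + Q = (4, 13)


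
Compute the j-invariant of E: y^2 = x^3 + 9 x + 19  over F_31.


Delta = -16(4 a^3 + 27 b^2) mod 31 = 8
-1728 * (4 a)^3 = -1728 * (4*9)^3 mod 31 = 8
j = 8 * 8^(-1) mod 31 = 1

j = 1 (mod 31)


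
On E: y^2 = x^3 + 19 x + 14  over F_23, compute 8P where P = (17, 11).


k = 8 = 1000_2 (binary, LSB first: 0001)
Double-and-add from P = (17, 11):
  bit 0 = 0: acc unchanged = O
  bit 1 = 0: acc unchanged = O
  bit 2 = 0: acc unchanged = O
  bit 3 = 1: acc = O + (3, 11) = (3, 11)

8P = (3, 11)


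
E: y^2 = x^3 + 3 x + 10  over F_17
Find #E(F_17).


For each x in F_17, count y with y^2 = x^3 + 3 x + 10 mod 17:
  x = 4: RHS = 1, y in [1, 16]  -> 2 point(s)
  x = 7: RHS = 0, y in [0]  -> 1 point(s)
  x = 8: RHS = 2, y in [6, 11]  -> 2 point(s)
  x = 9: RHS = 1, y in [1, 16]  -> 2 point(s)
  x = 13: RHS = 2, y in [6, 11]  -> 2 point(s)
  x = 14: RHS = 8, y in [5, 12]  -> 2 point(s)
  x = 15: RHS = 13, y in [8, 9]  -> 2 point(s)
Affine points: 13. Add the point at infinity: total = 14.

#E(F_17) = 14


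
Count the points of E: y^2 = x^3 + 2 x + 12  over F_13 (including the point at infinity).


For each x in F_13, count y with y^2 = x^3 + 2 x + 12 mod 13:
  x = 0: RHS = 12, y in [5, 8]  -> 2 point(s)
  x = 5: RHS = 4, y in [2, 11]  -> 2 point(s)
  x = 11: RHS = 0, y in [0]  -> 1 point(s)
  x = 12: RHS = 9, y in [3, 10]  -> 2 point(s)
Affine points: 7. Add the point at infinity: total = 8.

#E(F_13) = 8


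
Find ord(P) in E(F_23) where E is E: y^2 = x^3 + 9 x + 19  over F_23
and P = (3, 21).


Compute successive multiples of P until we hit O:
  1P = (3, 21)
  2P = (6, 6)
  3P = (16, 21)
  4P = (4, 2)
  5P = (9, 1)
  6P = (17, 18)
  7P = (21, 19)
  8P = (1, 12)
  ... (continuing to 20P)
  20P = O

ord(P) = 20


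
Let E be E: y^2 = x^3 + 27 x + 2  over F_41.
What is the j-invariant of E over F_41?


Delta = -16(4 a^3 + 27 b^2) mod 41 = 7
-1728 * (4 a)^3 = -1728 * (4*27)^3 mod 41 = 37
j = 37 * 7^(-1) mod 41 = 17

j = 17 (mod 41)


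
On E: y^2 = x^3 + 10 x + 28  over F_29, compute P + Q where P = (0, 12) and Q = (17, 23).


P != Q, so use the chord formula.
s = (y2 - y1) / (x2 - x1) = (11) / (17) mod 29 = 16
x3 = s^2 - x1 - x2 mod 29 = 16^2 - 0 - 17 = 7
y3 = s (x1 - x3) - y1 mod 29 = 16 * (0 - 7) - 12 = 21

P + Q = (7, 21)


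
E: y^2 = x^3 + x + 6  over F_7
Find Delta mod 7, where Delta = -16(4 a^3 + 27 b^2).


4 a^3 + 27 b^2 = 4*1^3 + 27*6^2 = 4 + 972 = 976
Delta = -16 * (976) = -15616
Delta mod 7 = 1

Delta = 1 (mod 7)


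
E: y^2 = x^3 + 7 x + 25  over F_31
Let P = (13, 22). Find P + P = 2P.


Doubling: s = (3 x1^2 + a) / (2 y1)
s = (3*13^2 + 7) / (2*22) mod 31 = 30
x3 = s^2 - 2 x1 mod 31 = 30^2 - 2*13 = 6
y3 = s (x1 - x3) - y1 mod 31 = 30 * (13 - 6) - 22 = 2

2P = (6, 2)


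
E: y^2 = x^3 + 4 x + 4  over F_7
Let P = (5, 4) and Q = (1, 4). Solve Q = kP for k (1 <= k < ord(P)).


Enumerate multiples of P until we hit Q = (1, 4):
  1P = (5, 4)
  2P = (1, 4)
Match found at i = 2.

k = 2


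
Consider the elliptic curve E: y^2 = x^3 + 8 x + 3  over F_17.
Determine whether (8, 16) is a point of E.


Check whether y^2 = x^3 + 8 x + 3 (mod 17) for (x, y) = (8, 16).
LHS: y^2 = 16^2 mod 17 = 1
RHS: x^3 + 8 x + 3 = 8^3 + 8*8 + 3 mod 17 = 1
LHS = RHS

Yes, on the curve


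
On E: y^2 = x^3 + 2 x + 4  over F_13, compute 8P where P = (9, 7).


k = 8 = 1000_2 (binary, LSB first: 0001)
Double-and-add from P = (9, 7):
  bit 0 = 0: acc unchanged = O
  bit 1 = 0: acc unchanged = O
  bit 2 = 0: acc unchanged = O
  bit 3 = 1: acc = O + (7, 6) = (7, 6)

8P = (7, 6)


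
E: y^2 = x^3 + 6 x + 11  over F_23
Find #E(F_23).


For each x in F_23, count y with y^2 = x^3 + 6 x + 11 mod 23:
  x = 1: RHS = 18, y in [8, 15]  -> 2 point(s)
  x = 2: RHS = 8, y in [10, 13]  -> 2 point(s)
  x = 9: RHS = 12, y in [9, 14]  -> 2 point(s)
  x = 10: RHS = 13, y in [6, 17]  -> 2 point(s)
  x = 13: RHS = 9, y in [3, 20]  -> 2 point(s)
  x = 15: RHS = 3, y in [7, 16]  -> 2 point(s)
  x = 17: RHS = 12, y in [9, 14]  -> 2 point(s)
  x = 20: RHS = 12, y in [9, 14]  -> 2 point(s)
  x = 22: RHS = 4, y in [2, 21]  -> 2 point(s)
Affine points: 18. Add the point at infinity: total = 19.

#E(F_23) = 19


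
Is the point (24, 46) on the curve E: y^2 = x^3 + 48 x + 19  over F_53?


Check whether y^2 = x^3 + 48 x + 19 (mod 53) for (x, y) = (24, 46).
LHS: y^2 = 46^2 mod 53 = 49
RHS: x^3 + 48 x + 19 = 24^3 + 48*24 + 19 mod 53 = 49
LHS = RHS

Yes, on the curve


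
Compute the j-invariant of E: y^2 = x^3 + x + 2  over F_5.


Delta = -16(4 a^3 + 27 b^2) mod 5 = 3
-1728 * (4 a)^3 = -1728 * (4*1)^3 mod 5 = 3
j = 3 * 3^(-1) mod 5 = 1

j = 1 (mod 5)


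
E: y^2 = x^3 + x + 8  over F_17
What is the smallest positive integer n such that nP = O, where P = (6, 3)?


Compute successive multiples of P until we hit O:
  1P = (6, 3)
  2P = (4, 5)
  3P = (8, 16)
  4P = (7, 16)
  5P = (3, 2)
  6P = (10, 7)
  7P = (2, 1)
  8P = (5, 6)
  ... (continuing to 25P)
  25P = O

ord(P) = 25


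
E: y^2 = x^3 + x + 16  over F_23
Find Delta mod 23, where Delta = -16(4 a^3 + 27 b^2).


4 a^3 + 27 b^2 = 4*1^3 + 27*16^2 = 4 + 6912 = 6916
Delta = -16 * (6916) = -110656
Delta mod 23 = 20

Delta = 20 (mod 23)


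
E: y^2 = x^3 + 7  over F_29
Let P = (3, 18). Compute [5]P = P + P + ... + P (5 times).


k = 5 = 101_2 (binary, LSB first: 101)
Double-and-add from P = (3, 18):
  bit 0 = 1: acc = O + (3, 18) = (3, 18)
  bit 1 = 0: acc unchanged = (3, 18)
  bit 2 = 1: acc = (3, 18) + (0, 23) = (3, 11)

5P = (3, 11)


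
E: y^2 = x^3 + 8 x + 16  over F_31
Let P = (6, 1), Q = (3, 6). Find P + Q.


P != Q, so use the chord formula.
s = (y2 - y1) / (x2 - x1) = (5) / (28) mod 31 = 19
x3 = s^2 - x1 - x2 mod 31 = 19^2 - 6 - 3 = 11
y3 = s (x1 - x3) - y1 mod 31 = 19 * (6 - 11) - 1 = 28

P + Q = (11, 28)


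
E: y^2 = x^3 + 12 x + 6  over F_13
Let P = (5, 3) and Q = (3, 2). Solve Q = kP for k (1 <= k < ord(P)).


Enumerate multiples of P until we hit Q = (3, 2):
  1P = (5, 3)
  2P = (2, 8)
  3P = (3, 11)
  4P = (8, 9)
  5P = (4, 12)
  6P = (7, 2)
  7P = (11, 0)
  8P = (7, 11)
  9P = (4, 1)
  10P = (8, 4)
  11P = (3, 2)
Match found at i = 11.

k = 11


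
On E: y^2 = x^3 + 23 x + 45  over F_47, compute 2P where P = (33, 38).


Doubling: s = (3 x1^2 + a) / (2 y1)
s = (3*33^2 + 23) / (2*38) mod 47 = 0
x3 = s^2 - 2 x1 mod 47 = 0^2 - 2*33 = 28
y3 = s (x1 - x3) - y1 mod 47 = 0 * (33 - 28) - 38 = 9

2P = (28, 9)


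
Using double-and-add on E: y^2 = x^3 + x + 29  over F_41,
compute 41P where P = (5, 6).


k = 41 = 101001_2 (binary, LSB first: 100101)
Double-and-add from P = (5, 6):
  bit 0 = 1: acc = O + (5, 6) = (5, 6)
  bit 1 = 0: acc unchanged = (5, 6)
  bit 2 = 0: acc unchanged = (5, 6)
  bit 3 = 1: acc = (5, 6) + (17, 11) = (28, 22)
  bit 4 = 0: acc unchanged = (28, 22)
  bit 5 = 1: acc = (28, 22) + (6, 28) = (23, 40)

41P = (23, 40)


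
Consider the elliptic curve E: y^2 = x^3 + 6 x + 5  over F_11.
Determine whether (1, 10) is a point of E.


Check whether y^2 = x^3 + 6 x + 5 (mod 11) for (x, y) = (1, 10).
LHS: y^2 = 10^2 mod 11 = 1
RHS: x^3 + 6 x + 5 = 1^3 + 6*1 + 5 mod 11 = 1
LHS = RHS

Yes, on the curve


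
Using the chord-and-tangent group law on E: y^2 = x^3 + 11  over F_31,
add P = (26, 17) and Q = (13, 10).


P != Q, so use the chord formula.
s = (y2 - y1) / (x2 - x1) = (24) / (18) mod 31 = 22
x3 = s^2 - x1 - x2 mod 31 = 22^2 - 26 - 13 = 11
y3 = s (x1 - x3) - y1 mod 31 = 22 * (26 - 11) - 17 = 3

P + Q = (11, 3)


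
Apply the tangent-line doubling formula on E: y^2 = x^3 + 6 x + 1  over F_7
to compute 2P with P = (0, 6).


Doubling: s = (3 x1^2 + a) / (2 y1)
s = (3*0^2 + 6) / (2*6) mod 7 = 4
x3 = s^2 - 2 x1 mod 7 = 4^2 - 2*0 = 2
y3 = s (x1 - x3) - y1 mod 7 = 4 * (0 - 2) - 6 = 0

2P = (2, 0)


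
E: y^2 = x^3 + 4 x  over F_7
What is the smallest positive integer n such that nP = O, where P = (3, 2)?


Compute successive multiples of P until we hit O:
  1P = (3, 2)
  2P = (2, 4)
  3P = (6, 4)
  4P = (0, 0)
  5P = (6, 3)
  6P = (2, 3)
  7P = (3, 5)
  8P = O

ord(P) = 8


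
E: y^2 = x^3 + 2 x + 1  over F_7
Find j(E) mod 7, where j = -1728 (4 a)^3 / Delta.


Delta = -16(4 a^3 + 27 b^2) mod 7 = 1
-1728 * (4 a)^3 = -1728 * (4*2)^3 mod 7 = 1
j = 1 * 1^(-1) mod 7 = 1

j = 1 (mod 7)


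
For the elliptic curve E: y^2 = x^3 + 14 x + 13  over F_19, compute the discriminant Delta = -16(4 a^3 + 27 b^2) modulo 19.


4 a^3 + 27 b^2 = 4*14^3 + 27*13^2 = 10976 + 4563 = 15539
Delta = -16 * (15539) = -248624
Delta mod 19 = 10

Delta = 10 (mod 19)


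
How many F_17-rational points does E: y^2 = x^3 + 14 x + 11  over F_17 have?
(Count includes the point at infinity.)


For each x in F_17, count y with y^2 = x^3 + 14 x + 11 mod 17:
  x = 1: RHS = 9, y in [3, 14]  -> 2 point(s)
  x = 2: RHS = 13, y in [8, 9]  -> 2 point(s)
  x = 5: RHS = 2, y in [6, 11]  -> 2 point(s)
  x = 9: RHS = 16, y in [4, 13]  -> 2 point(s)
  x = 11: RHS = 0, y in [0]  -> 1 point(s)
  x = 15: RHS = 9, y in [3, 14]  -> 2 point(s)
  x = 16: RHS = 13, y in [8, 9]  -> 2 point(s)
Affine points: 13. Add the point at infinity: total = 14.

#E(F_17) = 14


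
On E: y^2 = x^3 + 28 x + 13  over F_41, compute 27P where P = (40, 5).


k = 27 = 11011_2 (binary, LSB first: 11011)
Double-and-add from P = (40, 5):
  bit 0 = 1: acc = O + (40, 5) = (40, 5)
  bit 1 = 1: acc = (40, 5) + (3, 40) = (31, 2)
  bit 2 = 0: acc unchanged = (31, 2)
  bit 3 = 1: acc = (31, 2) + (39, 20) = (35, 30)
  bit 4 = 1: acc = (35, 30) + (5, 14) = (37, 40)

27P = (37, 40)


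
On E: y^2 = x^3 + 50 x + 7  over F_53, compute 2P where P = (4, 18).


Doubling: s = (3 x1^2 + a) / (2 y1)
s = (3*4^2 + 50) / (2*18) mod 53 = 41
x3 = s^2 - 2 x1 mod 53 = 41^2 - 2*4 = 30
y3 = s (x1 - x3) - y1 mod 53 = 41 * (4 - 30) - 18 = 29

2P = (30, 29)


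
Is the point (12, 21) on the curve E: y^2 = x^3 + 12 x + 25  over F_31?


Check whether y^2 = x^3 + 12 x + 25 (mod 31) for (x, y) = (12, 21).
LHS: y^2 = 21^2 mod 31 = 7
RHS: x^3 + 12 x + 25 = 12^3 + 12*12 + 25 mod 31 = 6
LHS != RHS

No, not on the curve


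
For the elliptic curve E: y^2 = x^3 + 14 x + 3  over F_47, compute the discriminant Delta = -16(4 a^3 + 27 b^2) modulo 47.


4 a^3 + 27 b^2 = 4*14^3 + 27*3^2 = 10976 + 243 = 11219
Delta = -16 * (11219) = -179504
Delta mod 47 = 36

Delta = 36 (mod 47)


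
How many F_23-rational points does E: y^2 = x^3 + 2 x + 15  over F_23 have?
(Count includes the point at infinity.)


For each x in F_23, count y with y^2 = x^3 + 2 x + 15 mod 23:
  x = 1: RHS = 18, y in [8, 15]  -> 2 point(s)
  x = 2: RHS = 4, y in [2, 21]  -> 2 point(s)
  x = 3: RHS = 2, y in [5, 18]  -> 2 point(s)
  x = 4: RHS = 18, y in [8, 15]  -> 2 point(s)
  x = 5: RHS = 12, y in [9, 14]  -> 2 point(s)
  x = 6: RHS = 13, y in [6, 17]  -> 2 point(s)
  x = 7: RHS = 4, y in [2, 21]  -> 2 point(s)
  x = 9: RHS = 3, y in [7, 16]  -> 2 point(s)
  x = 10: RHS = 0, y in [0]  -> 1 point(s)
  x = 14: RHS = 4, y in [2, 21]  -> 2 point(s)
  x = 15: RHS = 16, y in [4, 19]  -> 2 point(s)
  x = 16: RHS = 3, y in [7, 16]  -> 2 point(s)
  x = 18: RHS = 18, y in [8, 15]  -> 2 point(s)
  x = 19: RHS = 12, y in [9, 14]  -> 2 point(s)
  x = 21: RHS = 3, y in [7, 16]  -> 2 point(s)
  x = 22: RHS = 12, y in [9, 14]  -> 2 point(s)
Affine points: 31. Add the point at infinity: total = 32.

#E(F_23) = 32


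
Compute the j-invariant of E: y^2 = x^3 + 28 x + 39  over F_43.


Delta = -16(4 a^3 + 27 b^2) mod 43 = 22
-1728 * (4 a)^3 = -1728 * (4*28)^3 mod 43 = 2
j = 2 * 22^(-1) mod 43 = 4

j = 4 (mod 43)


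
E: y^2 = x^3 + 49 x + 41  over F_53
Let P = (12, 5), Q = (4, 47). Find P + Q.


P != Q, so use the chord formula.
s = (y2 - y1) / (x2 - x1) = (42) / (45) mod 53 = 8
x3 = s^2 - x1 - x2 mod 53 = 8^2 - 12 - 4 = 48
y3 = s (x1 - x3) - y1 mod 53 = 8 * (12 - 48) - 5 = 25

P + Q = (48, 25)


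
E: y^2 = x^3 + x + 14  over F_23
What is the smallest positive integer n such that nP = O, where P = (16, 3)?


Compute successive multiples of P until we hit O:
  1P = (16, 3)
  2P = (4, 17)
  3P = (5, 11)
  4P = (5, 12)
  5P = (4, 6)
  6P = (16, 20)
  7P = O

ord(P) = 7


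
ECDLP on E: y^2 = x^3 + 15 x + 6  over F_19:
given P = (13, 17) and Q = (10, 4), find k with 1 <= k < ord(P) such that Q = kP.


Enumerate multiples of P until we hit Q = (10, 4):
  1P = (13, 17)
  2P = (4, 15)
  3P = (18, 3)
  4P = (8, 7)
  5P = (2, 5)
  6P = (11, 18)
  7P = (0, 5)
  8P = (10, 15)
  9P = (7, 6)
  10P = (5, 4)
  11P = (17, 5)
  12P = (17, 14)
  13P = (5, 15)
  14P = (7, 13)
  15P = (10, 4)
Match found at i = 15.

k = 15
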